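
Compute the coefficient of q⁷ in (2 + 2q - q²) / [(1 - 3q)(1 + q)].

4192

The denominator gives the recurrence a_n = 2a_(n−1) + 3a_(n−2) for n ≥ 3; the numerator fixes a_0 = 2, a_1 = 6, a_2 = 17.
Iterating: 2, 6, 17, 52, 155, 466, 1397, 4192, so a_7 = 4192.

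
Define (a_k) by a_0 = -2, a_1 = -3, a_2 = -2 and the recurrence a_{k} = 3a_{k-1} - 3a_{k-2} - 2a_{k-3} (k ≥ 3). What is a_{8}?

The ordinary generating function has denominator 1 - 3y + 3y^2 + 2y^3.
Iterating the recurrence: a_0,…,a_{8} = -2, -3, -2, 7, 33, 82, 133, 87, -302.

-302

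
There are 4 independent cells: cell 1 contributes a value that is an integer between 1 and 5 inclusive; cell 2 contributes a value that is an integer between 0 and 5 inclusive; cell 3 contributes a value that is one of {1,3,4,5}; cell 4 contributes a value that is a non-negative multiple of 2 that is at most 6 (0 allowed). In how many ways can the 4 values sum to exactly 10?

47

The generating function for the choices is (x + x^2 + x^3 + x^4 + x^5)·(1 + x + x^2 + x^3 + x^4 + x^5)·(x + x^3 + x^4 + x^5)·(1 + x^2 + x^4 + x^6); the count is [x^10].
(x + x^2 + x^3 + x^4 + x^5) has coefficients 0,1,1,1,1,1 for degrees 0…5.
(1 + x + x^2 + x^3 + x^4 + x^5) has coefficients 1,1,1,1,1,1,0,0,0,0,0 for degrees 0…10.
Multiplying by (x + x^3 + x^4 + x^5) gives running coefficients 0,1,1,2,3,4,4,3,3,2,1 for degrees 0…10.
Finally multiplying by (1 + x^2 + x^4 + x^6), the product of all factors after the first has coefficients 0,1,1,3,4,7,8,10,11,11,11 for degrees 0…10.
[x^10] = 1·11 + 1·11 + 1·10 + 1·8 + 1·7 = 47.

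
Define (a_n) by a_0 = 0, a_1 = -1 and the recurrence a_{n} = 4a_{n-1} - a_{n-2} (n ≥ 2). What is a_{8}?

-10864

The ordinary generating function has denominator 1 - 4x + x^2.
Iterating the recurrence: a_0,…,a_{8} = 0, -1, -4, -15, -56, -209, -780, -2911, -10864.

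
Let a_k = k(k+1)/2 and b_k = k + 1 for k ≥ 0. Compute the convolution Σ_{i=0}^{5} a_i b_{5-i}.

This is [x^5] in the product of the two ordinary generating functions.
Σ = 0·6 + 1·5 + 3·4 + 6·3 + 10·2 + 15·1 = 70.

70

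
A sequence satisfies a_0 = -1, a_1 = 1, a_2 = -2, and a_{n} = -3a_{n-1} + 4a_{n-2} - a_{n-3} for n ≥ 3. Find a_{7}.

2815

The ordinary generating function has denominator 1 + 3y - 4y^2 + y^3.
Iterating the recurrence: a_0,…,a_{7} = -1, 1, -2, 11, -42, 172, -695, 2815.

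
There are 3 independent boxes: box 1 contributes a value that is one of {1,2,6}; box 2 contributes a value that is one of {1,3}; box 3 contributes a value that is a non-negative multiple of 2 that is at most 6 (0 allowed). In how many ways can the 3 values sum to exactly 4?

2

The generating function for the choices is (z + z^2 + z^6)·(z + z^3)·(1 + z^2 + z^4 + z^6); the count is [z^4].
(z + z^2 + z^6) has coefficients 0,1,1,0,0 for degrees 0…4.
(z + z^3) has coefficients 0,1,0,1,0 for degrees 0…4.
Finally multiplying by (1 + z^2 + z^4 + z^6), the product of all factors after the first has coefficients 0,1,0,2,0 for degrees 0…4.
[z^4] = 1·2 + 1·0 = 2.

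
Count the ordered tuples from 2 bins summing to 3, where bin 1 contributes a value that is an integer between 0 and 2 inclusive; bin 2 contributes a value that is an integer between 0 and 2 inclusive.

The generating function for the choices is (1 + t + t^2)·(1 + t + t^2); the count is [t^3].
(1 + t + t^2) has coefficients 1,1,1 for degrees 0…2.
(1 + t + t^2) has coefficients 1,1,1,0 for degrees 0…3.
[t^3] = 1·0 + 1·1 + 1·1 = 2.

2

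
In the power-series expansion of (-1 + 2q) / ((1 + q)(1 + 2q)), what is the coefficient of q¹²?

Partial fractions give a closed form: a_n = (3)·(-1)^n + (-4)·(-2)^n.
At n = 12: a_12 = -16381.

-16381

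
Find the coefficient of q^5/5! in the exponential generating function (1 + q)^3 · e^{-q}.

14

The EGF product rule gives c_5 = Σ_{k_1+k_2=5} C(5; k_1,k_2) · ∏ g_i(k_i), where (1+q)^3 gives the falling factorial (3)_k; e^{-q} gives (-1)^k.
g_1(k) for k = 0…5: 1, 3, 6, 6, 0, 0.
g_2(k) for k = 0…5: 1, -1, 1, -1, 1, -1.
c_5 = Σ_k C(5,k)·g_1(k)·g_2(5−k) = 1·1·(-1) + 5·3·1 + 10·6·(-1) + 10·6·1 = −1 + 15 − 60 + 60 = 14.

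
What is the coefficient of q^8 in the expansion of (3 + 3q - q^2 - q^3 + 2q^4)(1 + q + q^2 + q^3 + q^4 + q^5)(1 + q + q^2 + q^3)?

(3 + 3q - q^2 - q^3 + 2q^4) has coefficients 3,3,-1,-1,2 for degrees 0…4.
(1 + q + q^2 + q^3 + q^4 + q^5) has coefficients 1,1,1,1,1,1,0,0,0 for degrees 0…8.
Finally multiplying by (1 + q + q^2 + q^3), the product of all factors after the first has coefficients 1,2,3,4,4,4,3,2,1 for degrees 0…8.
[q^8] = 3·1 + 3·2 − 1·3 − 1·4 + 2·4 = 10.

10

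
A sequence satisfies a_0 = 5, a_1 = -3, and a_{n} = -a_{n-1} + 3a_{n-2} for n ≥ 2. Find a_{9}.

-4779

The ordinary generating function has denominator 1 + t - 3t^2.
Iterating the recurrence: a_0,…,a_{9} = 5, -3, 18, -27, 81, -162, 405, -891, 2106, -4779.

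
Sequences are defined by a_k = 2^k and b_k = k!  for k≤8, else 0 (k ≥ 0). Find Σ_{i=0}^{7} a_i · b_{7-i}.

7504

The convolution is the t^7 coefficient of A(t)B(t).
Σ = 1·5040 + 2·720 + 4·120 + 8·24 + 16·6 + 32·2 + 64·1 + 128·1 = 7504.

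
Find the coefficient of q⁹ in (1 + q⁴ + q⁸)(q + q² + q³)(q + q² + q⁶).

(1 + q⁴ + q⁸) has coefficients 1,0,0,0,1,0,0,0,1 for degrees 0…8.
(q + q² + q³) has coefficients 0,1,1,1,0,0,0,0,0,0 for degrees 0…9.
Finally multiplying by (q + q² + q⁶), the product of all factors after the first has coefficients 0,0,1,2,2,1,0,1,1,1 for degrees 0…9.
[q⁹] = 1·1 + 1·1 + 1·0 = 2.

2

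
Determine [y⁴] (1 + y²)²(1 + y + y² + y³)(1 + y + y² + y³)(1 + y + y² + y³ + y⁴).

(1 + y²)² has coefficients 1,0,2,0,1 for degrees 0…4.
(1 + y + y² + y³) has coefficients 1,1,1,1,0 for degrees 0…4.
Multiplying by (1 + y + y² + y³) gives running coefficients 1,2,3,4,3 for degrees 0…4.
Finally multiplying by (1 + y + y² + y³ + y⁴), the product of all factors after the first has coefficients 1,3,6,10,13 for degrees 0…4.
[y⁴] = 1·13 + 2·6 + 1·1 = 26.

26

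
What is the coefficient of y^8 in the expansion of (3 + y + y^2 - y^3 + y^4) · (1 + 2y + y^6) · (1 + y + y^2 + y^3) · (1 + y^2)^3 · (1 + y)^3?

589

(3 + y + y^2 - y^3 + y^4) has coefficients 3,1,1,-1,1 for degrees 0…4.
(1 + 2y + y^6) has coefficients 1,2,0,0,0,0,1,0,0 for degrees 0…8.
Multiplying by (1 + y + y^2 + y^3) gives running coefficients 1,3,3,3,2,0,1,1,1 for degrees 0…8.
Multiplying by (1 + y^2)^3 gives running coefficients 1,3,6,12,14,18,17,13,13 for degrees 0…8.
Finally multiplying by (1 + y)^3, the product of all factors after the first has coefficients 1,6,18,40,71,102,125,132,121 for degrees 0…8.
[y^8] = 3·121 + 1·132 + 1·125 − 1·102 + 1·71 = 589.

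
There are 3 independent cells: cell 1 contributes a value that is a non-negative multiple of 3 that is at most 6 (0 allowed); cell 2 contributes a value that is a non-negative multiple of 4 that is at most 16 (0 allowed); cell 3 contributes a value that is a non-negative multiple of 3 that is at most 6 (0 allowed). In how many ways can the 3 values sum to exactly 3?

The generating function for the choices is (1 + q^3 + q^6)·(1 + q^4 + q^8 + q^12 + q^16)·(1 + q^3 + q^6); the count is [q^3].
(1 + q^3 + q^6) has coefficients 1,0,0,1 for degrees 0…3.
(1 + q^4 + q^8 + q^12 + q^16) has coefficients 1,0,0,0 for degrees 0…3.
Finally multiplying by (1 + q^3 + q^6), the product of all factors after the first has coefficients 1,0,0,1 for degrees 0…3.
[q^3] = 1·1 + 1·1 = 2.

2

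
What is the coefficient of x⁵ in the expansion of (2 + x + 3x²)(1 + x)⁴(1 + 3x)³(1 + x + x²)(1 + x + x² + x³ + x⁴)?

5501

(2 + x + 3x²) has coefficients 2,1,3 for degrees 0…2.
(1 + x)⁴ has coefficients 1,4,6,4,1,0 for degrees 0…5.
Multiplying by (1 + 3x)³ gives running coefficients 1,13,69,193,307,279 for degrees 0…5.
Multiplying by (1 + x + x²) gives running coefficients 1,14,83,275,569,779 for degrees 0…5.
Finally multiplying by (1 + x + x² + x³ + x⁴), the product of all factors after the first has coefficients 1,15,98,373,942,1720 for degrees 0…5.
[x⁵] = 2·1720 + 1·942 + 3·373 = 5501.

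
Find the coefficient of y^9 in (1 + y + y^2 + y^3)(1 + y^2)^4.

5

(1 + y + y^2 + y^3) has coefficients 1,1,1,1 for degrees 0…3.
(1 + y^2)^4 has coefficients 1,0,4,0,6,0,4,0,1,0 for degrees 0…9.
[y^9] = 1·0 + 1·1 + 1·0 + 1·4 = 5.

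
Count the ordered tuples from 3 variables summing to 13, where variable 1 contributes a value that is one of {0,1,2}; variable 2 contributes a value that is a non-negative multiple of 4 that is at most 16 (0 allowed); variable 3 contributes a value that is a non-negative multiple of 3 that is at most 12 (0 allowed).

4

The generating function for the choices is (1 + q + q²)·(1 + q⁴ + q⁸ + q¹² + q¹⁶)·(1 + q³ + q⁶ + q⁹ + q¹²); the count is [q¹³].
(1 + q + q²) has coefficients 1,1,1 for degrees 0…2.
(1 + q⁴ + q⁸ + q¹² + q¹⁶) has coefficients 1,0,0,0,1,0,0,0,1,0,0,0,1,0 for degrees 0…13.
Finally multiplying by (1 + q³ + q⁶ + q⁹ + q¹²), the product of all factors after the first has coefficients 1,0,0,1,1,0,1,1,1,1,1,1,2,1 for degrees 0…13.
[q¹³] = 1·1 + 1·2 + 1·1 = 4.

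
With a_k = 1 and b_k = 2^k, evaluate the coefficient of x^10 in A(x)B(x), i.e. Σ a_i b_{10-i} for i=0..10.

2047

The convolution is the x^10 coefficient of A(x)B(x).
Σ = 1·1024 + 1·512 + 1·256 + 1·128 + 1·64 + 1·32 + 1·16 + 1·8 + 1·4 + 1·2 + 1·1 = 2047.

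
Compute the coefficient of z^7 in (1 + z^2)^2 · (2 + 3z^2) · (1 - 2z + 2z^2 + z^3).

(1 + z^2)^2 has coefficients 1,0,2,0,1 for degrees 0…4.
(2 + 3z^2) has coefficients 2,0,3,0,0,0,0,0 for degrees 0…7.
Finally multiplying by (1 - 2z + 2z^2 + z^3), the product of all factors after the first has coefficients 2,-4,7,-4,6,3,0,0 for degrees 0…7.
[z^7] = 1·0 + 2·3 + 1·(-4) = 2.

2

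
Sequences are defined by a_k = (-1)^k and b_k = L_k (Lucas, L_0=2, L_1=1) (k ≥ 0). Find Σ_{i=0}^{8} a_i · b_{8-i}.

32

The convolution is the x^8 coefficient of A(x)B(x).
Σ = 1·47 − 1·29 + 1·18 − 1·11 + 1·7 − 1·4 + 1·3 − 1·1 + 1·2 = 32.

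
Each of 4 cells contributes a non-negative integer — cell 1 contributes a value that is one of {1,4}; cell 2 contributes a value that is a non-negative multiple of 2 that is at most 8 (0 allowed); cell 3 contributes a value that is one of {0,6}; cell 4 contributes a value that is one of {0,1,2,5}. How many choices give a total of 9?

The generating function for the choices is (t + t^4)·(1 + t^2 + t^4 + t^6 + t^8)·(1 + t^6)·(1 + t + t^2 + t^5); the count is [t^9].
(t + t^4) has coefficients 0,1,0,0,1 for degrees 0…4.
(1 + t^2 + t^4 + t^6 + t^8) has coefficients 1,0,1,0,1,0,1,0,1,0 for degrees 0…9.
Multiplying by (1 + t^6) gives running coefficients 1,0,1,0,1,0,2,0,2,0 for degrees 0…9.
Finally multiplying by (1 + t + t^2 + t^5), the product of all factors after the first has coefficients 1,1,2,1,2,2,3,3,4,3 for degrees 0…9.
[t^9] = 1·4 + 1·2 = 6.

6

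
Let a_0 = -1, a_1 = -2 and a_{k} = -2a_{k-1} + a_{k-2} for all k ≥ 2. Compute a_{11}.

The ordinary generating function has denominator 1 + 2y - y^2.
Iterating the recurrence: a_0,…,a_{11} = -1, -2, 3, -8, 19, -46, 111, -268, 647, -1562, 3771, -9104.

-9104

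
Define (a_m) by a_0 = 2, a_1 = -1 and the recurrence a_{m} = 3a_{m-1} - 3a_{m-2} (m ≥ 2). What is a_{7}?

The ordinary generating function has denominator 1 - 3t + 3t^2.
Iterating the recurrence: a_0,…,a_{7} = 2, -1, -9, -24, -45, -63, -54, 27.

27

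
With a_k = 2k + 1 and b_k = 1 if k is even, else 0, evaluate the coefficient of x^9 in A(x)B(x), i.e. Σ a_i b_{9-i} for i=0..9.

The convolution is the t^9 coefficient of A(t)B(t).
Σ = 1·0 + 3·1 + 5·0 + 7·1 + 9·0 + 11·1 + 13·0 + 15·1 + 17·0 + 19·1 = 55.

55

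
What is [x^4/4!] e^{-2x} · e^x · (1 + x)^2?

The EGF product rule gives c_4 = Σ_{k_1+k_2+k_3=4} C(4; k_1,k_2,k_3) · ∏ g_i(k_i), where e^{-2x} gives (-2)^k; e^x gives (1)^k; (1+x)^2 gives the falling factorial (2)_k.
g_1(k) for k = 0…4: 1, -2, 4, -8, 16.
g_2(k) for k = 0…4: 1, 1, 1, 1, 1.
g_3(k) for k = 0…4: 1, 2, 2, 0, 0.
First combine the last two factors: h(k) = Σ_j C(k,j)·g_2(j)·g_3(k−j) for k = 0…4: 1, 3, 7, 13, 21.
c_4 = Σ_k C(4,k)·g_1(k)·h(4−k) = 1·1·21 + 4·(-2)·13 + 6·4·7 + 4·(-8)·3 + 1·16·1 = 21 − 104 + 168 − 96 + 16 = 5.

5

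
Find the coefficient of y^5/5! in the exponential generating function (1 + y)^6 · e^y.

4051

The EGF product rule gives c_5 = Σ_{k_1+k_2=5} C(5; k_1,k_2) · ∏ g_i(k_i), where (1+y)^6 gives the falling factorial (6)_k; e^y gives (1)^k.
g_1(k) for k = 0…5: 1, 6, 30, 120, 360, 720.
g_2(k) for k = 0…5: 1, 1, 1, 1, 1, 1.
c_5 = Σ_k C(5,k)·g_1(k)·g_2(5−k) = 1·1·1 + 5·6·1 + 10·30·1 + 10·120·1 + 5·360·1 + 1·720·1 = 1 + 30 + 300 + 1200 + 1800 + 720 = 4051.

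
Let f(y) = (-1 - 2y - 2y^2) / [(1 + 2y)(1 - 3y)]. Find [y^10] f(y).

The denominator gives the recurrence a_n = a_(n−1) + 6a_(n−2) for n ≥ 3; the numerator fixes a_0 = -1, a_1 = -3, a_2 = -11.
Iterating: -1, -3, -11, -29, -95, -269, -839, -2453, -7487, -22205, -67127, so a_10 = -67127.

-67127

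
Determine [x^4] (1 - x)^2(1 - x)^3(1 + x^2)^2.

26

(1 - x)^2 has coefficients 1,-2,1 for degrees 0…2.
(1 - x)^3 has coefficients 1,-3,3,-1,0 for degrees 0…4.
Finally multiplying by (1 + x^2)^2, the product of all factors after the first has coefficients 1,-3,5,-7,7 for degrees 0…4.
[x^4] = 1·7 − 2·(-7) + 1·5 = 26.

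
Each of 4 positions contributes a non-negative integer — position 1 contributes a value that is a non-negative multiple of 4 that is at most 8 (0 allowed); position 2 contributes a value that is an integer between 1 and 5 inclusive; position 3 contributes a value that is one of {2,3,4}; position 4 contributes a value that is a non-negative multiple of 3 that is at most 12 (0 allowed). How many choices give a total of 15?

The generating function for the choices is (1 + t^4 + t^8)·(t + t^2 + t^3 + t^4 + t^5)·(t^2 + t^3 + t^4)·(1 + t^3 + t^6 + t^9 + t^12); the count is [t^15].
(1 + t^4 + t^8) has coefficients 1,0,0,0,1,0,0,0,1 for degrees 0…8.
(t + t^2 + t^3 + t^4 + t^5) has coefficients 0,1,1,1,1,1,0,0,0,0,0,0,0,0,0,0 for degrees 0…15.
Multiplying by (t^2 + t^3 + t^4) gives running coefficients 0,0,0,1,2,3,3,3,2,1,0,0,0,0,0,0 for degrees 0…15.
Finally multiplying by (1 + t^3 + t^6 + t^9 + t^12), the product of all factors after the first has coefficients 0,0,0,1,2,3,4,5,5,5,5,5,5,5,5,5 for degrees 0…15.
[t^15] = 1·5 + 1·5 + 1·5 = 15.

15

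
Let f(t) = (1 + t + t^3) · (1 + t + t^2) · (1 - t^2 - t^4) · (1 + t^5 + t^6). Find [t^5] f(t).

(1 + t + t^3) has coefficients 1,1,0,1 for degrees 0…3.
(1 + t + t^2) has coefficients 1,1,1,0,0,0 for degrees 0…5.
Multiplying by (1 - t^2 - t^4) gives running coefficients 1,1,0,-1,-2,-1 for degrees 0…5.
Finally multiplying by (1 + t^5 + t^6), the product of all factors after the first has coefficients 1,1,0,-1,-2,0 for degrees 0…5.
[t^5] = 1·0 + 1·(-2) + 1·0 = -2.

-2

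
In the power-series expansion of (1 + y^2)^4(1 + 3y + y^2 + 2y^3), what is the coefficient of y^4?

(1 + y^2)^4 has coefficients 1,0,4,0,6 for degrees 0…4.
(1 + 3y + y^2 + 2y^3) has coefficients 1,3,1,2,0 for degrees 0…4.
[y^4] = 1·0 + 4·1 + 6·1 = 10.

10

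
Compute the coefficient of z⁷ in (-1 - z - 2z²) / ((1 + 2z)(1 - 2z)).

The denominator gives the recurrence a_n = 4a_(n−2) for n ≥ 3; the numerator fixes a_0 = -1, a_1 = -1, a_2 = -6.
Iterating: -1, -1, -6, -4, -24, -16, -96, -64, so a_7 = -64.

-64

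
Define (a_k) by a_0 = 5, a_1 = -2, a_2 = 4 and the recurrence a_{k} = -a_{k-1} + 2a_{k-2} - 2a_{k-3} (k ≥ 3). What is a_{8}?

866

The ordinary generating function has denominator 1 + t - 2t^2 + 2t^3.
Iterating the recurrence: a_0,…,a_{8} = 5, -2, 4, -18, 30, -74, 170, -378, 866.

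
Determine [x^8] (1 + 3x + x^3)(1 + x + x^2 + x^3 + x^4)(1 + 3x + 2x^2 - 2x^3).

-3

(1 + 3x + x^3) has coefficients 1,3,0,1 for degrees 0…3.
(1 + x + x^2 + x^3 + x^4) has coefficients 1,1,1,1,1,0,0,0,0 for degrees 0…8.
Finally multiplying by (1 + 3x + 2x^2 - 2x^3), the product of all factors after the first has coefficients 1,4,6,4,4,3,0,-2,0 for degrees 0…8.
[x^8] = 1·0 + 3·(-2) + 1·3 = -3.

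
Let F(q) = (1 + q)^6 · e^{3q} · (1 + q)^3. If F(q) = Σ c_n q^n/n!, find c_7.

The EGF product rule gives c_7 = Σ_{k_1+k_2+k_3=7} C(7; k_1,k_2,k_3) · ∏ g_i(k_i), where (1+q)^6 gives the falling factorial (6)_k; e^{3q} gives (3)^k; (1+q)^3 gives the falling factorial (3)_k.
g_1(k) for k = 0…7: 1, 6, 30, 120, 360, 720, 720, 0.
g_2(k) for k = 0…7: 1, 3, 9, 27, 81, 243, 729, 2187.
g_3(k) for k = 0…7: 1, 3, 6, 6, 0, 0, 0, 0.
First combine the last two factors: h(k) = Σ_j C(k,j)·g_2(j)·g_3(k−j) for k = 0…7: 1, 6, 33, 168, 801, 3618, 15633, 65124.
c_7 = Σ_k C(7,k)·g_1(k)·h(7−k) = 1·1·65124 + 7·6·15633 + 21·30·3618 + 35·120·801 + 35·360·168 + 21·720·33 + 7·720·6 = 65124 + 656586 + 2279340 + 3364200 + 2116800 + 498960 + 30240 = 9011250.

9011250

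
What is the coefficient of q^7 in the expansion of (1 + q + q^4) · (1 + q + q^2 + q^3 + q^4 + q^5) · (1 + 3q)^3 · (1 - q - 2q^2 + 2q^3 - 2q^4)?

-203

(1 + q + q^4) has coefficients 1,1,0,0,1 for degrees 0…4.
(1 + q + q^2 + q^3 + q^4 + q^5) has coefficients 1,1,1,1,1,1,0,0 for degrees 0…7.
Multiplying by (1 + 3q)^3 gives running coefficients 1,10,37,64,64,64,63,54 for degrees 0…7.
Finally multiplying by (1 - q - 2q^2 + 2q^3 - 2q^4), the product of all factors after the first has coefficients 1,9,25,9,-56,-74,-75,-137 for degrees 0…7.
[q^7] = 1·(-137) + 1·(-75) + 1·9 = -203.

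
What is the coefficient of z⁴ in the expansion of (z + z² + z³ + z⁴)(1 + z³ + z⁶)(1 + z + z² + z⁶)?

(z + z² + z³ + z⁴) has coefficients 0,1,1,1,1 for degrees 0…4.
(1 + z³ + z⁶) has coefficients 1,0,0,1,0 for degrees 0…4.
Finally multiplying by (1 + z + z² + z⁶), the product of all factors after the first has coefficients 1,1,1,1,1 for degrees 0…4.
[z⁴] = 1·1 + 1·1 + 1·1 + 1·1 = 4.

4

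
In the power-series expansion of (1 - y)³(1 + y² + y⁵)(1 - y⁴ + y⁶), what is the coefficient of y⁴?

(1 - y)³ has coefficients 1,-3,3,-1 for degrees 0…3.
(1 + y² + y⁵) has coefficients 1,0,1,0,0 for degrees 0…4.
Finally multiplying by (1 - y⁴ + y⁶), the product of all factors after the first has coefficients 1,0,1,0,-1 for degrees 0…4.
[y⁴] = 1·(-1) − 3·0 + 3·1 − 1·0 = 2.

2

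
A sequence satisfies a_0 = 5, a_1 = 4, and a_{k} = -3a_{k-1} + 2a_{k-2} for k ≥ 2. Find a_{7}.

2102

The ordinary generating function has denominator 1 + 3y - 2y^2.
Iterating the recurrence: a_0,…,a_{7} = 5, 4, -2, 14, -46, 166, -590, 2102.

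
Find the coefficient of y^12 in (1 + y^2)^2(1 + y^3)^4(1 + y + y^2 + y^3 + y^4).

(1 + y^2)^2 has coefficients 1,0,2,0,1 for degrees 0…4.
(1 + y^3)^4 has coefficients 1,0,0,4,0,0,6,0,0,4,0,0,1 for degrees 0…12.
Finally multiplying by (1 + y + y^2 + y^3 + y^4), the product of all factors after the first has coefficients 1,1,1,5,5,4,10,10,6,10,10,4,5 for degrees 0…12.
[y^12] = 1·5 + 2·10 + 1·6 = 31.

31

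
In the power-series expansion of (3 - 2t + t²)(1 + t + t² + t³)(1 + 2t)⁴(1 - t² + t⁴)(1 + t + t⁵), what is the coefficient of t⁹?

256

(3 - 2t + t²) has coefficients 3,-2,1 for degrees 0…2.
(1 + t + t² + t³) has coefficients 1,1,1,1,0,0,0,0,0,0 for degrees 0…9.
Multiplying by (1 + 2t)⁴ gives running coefficients 1,9,33,65,80,72,48,16,0,0 for degrees 0…9.
Multiplying by (1 - t² + t⁴) gives running coefficients 1,9,32,56,48,16,1,9,32,56 for degrees 0…9.
Finally multiplying by (1 + t + t⁵), the product of all factors after the first has coefficients 1,10,41,88,104,65,26,42,97,136 for degrees 0…9.
[t⁹] = 3·136 − 2·97 + 1·42 = 256.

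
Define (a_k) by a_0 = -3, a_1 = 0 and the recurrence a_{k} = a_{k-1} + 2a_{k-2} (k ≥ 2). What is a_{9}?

-510

The ordinary generating function has denominator 1 - z - 2z^2.
Iterating the recurrence: a_0,…,a_{9} = -3, 0, -6, -6, -18, -30, -66, -126, -258, -510.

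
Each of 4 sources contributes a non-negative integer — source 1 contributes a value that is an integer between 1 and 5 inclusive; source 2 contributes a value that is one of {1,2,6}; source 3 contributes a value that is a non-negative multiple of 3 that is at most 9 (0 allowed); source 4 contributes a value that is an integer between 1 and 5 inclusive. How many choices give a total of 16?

22

The generating function for the choices is (z + z^2 + z^3 + z^4 + z^5)·(z + z^2 + z^6)·(1 + z^3 + z^6 + z^9)·(z + z^2 + z^3 + z^4 + z^5); the count is [z^16].
(z + z^2 + z^3 + z^4 + z^5) has coefficients 0,1,1,1,1,1 for degrees 0…5.
(z + z^2 + z^6) has coefficients 0,1,1,0,0,0,1,0,0,0,0,0,0,0,0,0,0 for degrees 0…16.
Multiplying by (1 + z^3 + z^6 + z^9) gives running coefficients 0,1,1,0,1,1,1,1,1,1,1,1,1,0,0,1,0 for degrees 0…16.
Finally multiplying by (z + z^2 + z^3 + z^4 + z^5), the product of all factors after the first has coefficients 0,0,1,2,2,3,4,4,4,5,5,5,5,5,4,3,3 for degrees 0…16.
[z^16] = 1·3 + 1·4 + 1·5 + 1·5 + 1·5 = 22.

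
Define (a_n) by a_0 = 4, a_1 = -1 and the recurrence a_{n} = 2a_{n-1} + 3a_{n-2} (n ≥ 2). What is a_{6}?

550

The ordinary generating function has denominator 1 - 2t - 3t^2.
Iterating the recurrence: a_0,…,a_{6} = 4, -1, 10, 17, 64, 179, 550.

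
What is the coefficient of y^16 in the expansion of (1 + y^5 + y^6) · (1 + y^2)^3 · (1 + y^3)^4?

33

(1 + y^5 + y^6) has coefficients 1,0,0,0,0,1,1 for degrees 0…6.
(1 + y^2)^3 has coefficients 1,0,3,0,3,0,1,0,0,0,0,0,0,0,0,0,0 for degrees 0…16.
Finally multiplying by (1 + y^3)^4, the product of all factors after the first has coefficients 1,0,3,4,3,12,7,12,18,8,18,12,7,12,3,4,3 for degrees 0…16.
[y^16] = 1·3 + 1·12 + 1·18 = 33.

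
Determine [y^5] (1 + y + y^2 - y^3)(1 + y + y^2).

(1 + y + y^2 - y^3) has coefficients 1,1,1,-1 for degrees 0…3.
(1 + y + y^2) has coefficients 1,1,1,0,0,0 for degrees 0…5.
[y^5] = 1·0 + 1·0 + 1·0 − 1·1 = -1.

-1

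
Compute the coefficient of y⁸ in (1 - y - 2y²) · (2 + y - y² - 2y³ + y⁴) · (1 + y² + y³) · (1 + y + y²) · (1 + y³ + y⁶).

-4

(1 - y - 2y²) has coefficients 1,-1,-2 for degrees 0…2.
(2 + y - y² - 2y³ + y⁴) has coefficients 2,1,-1,-2,1,0,0,0,0 for degrees 0…8.
Multiplying by (1 + y² + y³) gives running coefficients 2,1,1,1,1,-3,-1,1,0 for degrees 0…8.
Multiplying by (1 + y + y²) gives running coefficients 2,3,4,3,3,-1,-3,-3,0 for degrees 0…8.
Finally multiplying by (1 + y³ + y⁶), the product of all factors after the first has coefficients 2,3,4,5,6,3,2,3,3 for degrees 0…8.
[y⁸] = 1·3 − 1·3 − 2·2 = -4.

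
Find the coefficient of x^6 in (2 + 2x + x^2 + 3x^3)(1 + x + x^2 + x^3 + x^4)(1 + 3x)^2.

112

(2 + 2x + x^2 + 3x^3) has coefficients 2,2,1,3 for degrees 0…3.
(1 + x + x^2 + x^3 + x^4) has coefficients 1,1,1,1,1,0,0 for degrees 0…6.
Finally multiplying by (1 + 3x)^2, the product of all factors after the first has coefficients 1,7,16,16,16,15,9 for degrees 0…6.
[x^6] = 2·9 + 2·15 + 1·16 + 3·16 = 112.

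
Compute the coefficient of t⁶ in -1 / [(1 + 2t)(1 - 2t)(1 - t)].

Partial fractions give a closed form: a_n = (-1/3)·(-2)^n + (-1)·2^n + (1/3)·1^n.
At n = 6: a_6 = -85.

-85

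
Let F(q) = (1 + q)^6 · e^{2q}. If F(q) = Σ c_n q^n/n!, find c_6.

The EGF product rule gives c_6 = Σ_{k_1+k_2=6} C(6; k_1,k_2) · ∏ g_i(k_i), where (1+q)^6 gives the falling factorial (6)_k; e^{2q} gives (2)^k.
g_1(k) for k = 0…6: 1, 6, 30, 120, 360, 720, 720.
g_2(k) for k = 0…6: 1, 2, 4, 8, 16, 32, 64.
c_6 = Σ_k C(6,k)·g_1(k)·g_2(6−k) = 1·1·64 + 6·6·32 + 15·30·16 + 20·120·8 + 15·360·4 + 6·720·2 + 1·720·1 = 64 + 1152 + 7200 + 19200 + 21600 + 8640 + 720 = 58576.

58576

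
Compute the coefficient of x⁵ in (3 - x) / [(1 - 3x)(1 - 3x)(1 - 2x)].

The denominator gives the recurrence a_n = 8a_(n−1) − 21a_(n−2) + 18a_(n−3) for n ≥ 3; the numerator fixes a_0 = 3, a_1 = 23, a_2 = 121.
Iterating: 3, 23, 121, 539, 2185, 8339, so a_5 = 8339.

8339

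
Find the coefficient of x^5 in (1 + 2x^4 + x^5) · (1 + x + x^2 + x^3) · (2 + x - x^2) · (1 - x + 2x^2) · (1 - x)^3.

4

(1 + 2x^4 + x^5) has coefficients 1,0,0,0,2,1 for degrees 0…5.
(1 + x + x^2 + x^3) has coefficients 1,1,1,1,0,0 for degrees 0…5.
Multiplying by (2 + x - x^2) gives running coefficients 2,3,2,2,0,-1 for degrees 0…5.
Multiplying by (1 - x + 2x^2) gives running coefficients 2,1,3,6,2,3 for degrees 0…5.
Finally multiplying by (1 - x)^3, the product of all factors after the first has coefficients 2,-5,6,-2,-8,12 for degrees 0…5.
[x^5] = 1·12 + 2·(-5) + 1·2 = 4.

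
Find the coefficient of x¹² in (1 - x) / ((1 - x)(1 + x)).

1

Partial fractions give a closed form: a_n = (1)·(-1)^n.
At n = 12: a_12 = 1.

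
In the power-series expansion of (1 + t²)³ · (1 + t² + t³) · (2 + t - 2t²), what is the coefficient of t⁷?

4

(1 + t²)³ has coefficients 1,0,3,0,3,0,1 for degrees 0…6.
(1 + t² + t³) has coefficients 1,0,1,1,0,0,0,0 for degrees 0…7.
Finally multiplying by (2 + t - 2t²), the product of all factors after the first has coefficients 2,1,0,3,-1,-2,0,0 for degrees 0…7.
[t⁷] = 1·0 + 3·(-2) + 3·3 + 1·1 = 4.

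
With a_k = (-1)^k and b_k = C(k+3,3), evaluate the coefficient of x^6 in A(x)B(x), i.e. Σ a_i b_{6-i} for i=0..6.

50

This is [x^6] in the product of the two ordinary generating functions.
Σ = 1·84 − 1·56 + 1·35 − 1·20 + 1·10 − 1·4 + 1·1 = 50.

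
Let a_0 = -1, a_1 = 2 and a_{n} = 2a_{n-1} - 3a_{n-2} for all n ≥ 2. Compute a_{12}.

-1709

The ordinary generating function has denominator 1 - 2y + 3y^2.
Iterating the recurrence: a_0,…,a_{12} = -1, 2, 7, 8, -5, -34, -53, -4, 151, 314, 175, -592, -1709.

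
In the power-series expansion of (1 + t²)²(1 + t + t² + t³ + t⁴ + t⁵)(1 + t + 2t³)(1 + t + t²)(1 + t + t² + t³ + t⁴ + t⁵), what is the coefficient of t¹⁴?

(1 + t²)² has coefficients 1,0,2,0,1 for degrees 0…4.
(1 + t + t² + t³ + t⁴ + t⁵) has coefficients 1,1,1,1,1,1,0,0,0,0,0,0,0,0,0 for degrees 0…14.
Multiplying by (1 + t + 2t³) gives running coefficients 1,2,2,4,4,4,3,2,2,0,0,0,0,0,0 for degrees 0…14.
Multiplying by (1 + t + t²) gives running coefficients 1,3,5,8,10,12,11,9,7,4,2,0,0,0,0 for degrees 0…14.
Finally multiplying by (1 + t + t² + t³ + t⁴ + t⁵), the product of all factors after the first has coefficients 1,4,9,17,27,39,49,55,57,53,45,33,22,13,6 for degrees 0…14.
[t¹⁴] = 1·6 + 2·22 + 1·45 = 95.

95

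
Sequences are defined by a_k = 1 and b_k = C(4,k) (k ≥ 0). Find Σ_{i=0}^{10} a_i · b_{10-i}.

The convolution is the t^10 coefficient of A(t)B(t).
Σ = 1·0 + 1·0 + 1·0 + 1·0 + 1·0 + 1·0 + 1·1 + 1·4 + 1·6 + 1·4 + 1·1 = 16.

16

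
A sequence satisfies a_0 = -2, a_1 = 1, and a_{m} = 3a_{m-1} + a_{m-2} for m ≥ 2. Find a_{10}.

16897

The ordinary generating function has denominator 1 - 3z - z^2.
Iterating the recurrence: a_0,…,a_{10} = -2, 1, 1, 4, 13, 43, 142, 469, 1549, 5116, 16897.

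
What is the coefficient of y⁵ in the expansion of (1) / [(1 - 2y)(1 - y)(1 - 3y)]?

Partial fractions give a closed form: a_n = (-4)·2^n + (1/2)·1^n + (9/2)·3^n.
At n = 5: a_5 = 966.

966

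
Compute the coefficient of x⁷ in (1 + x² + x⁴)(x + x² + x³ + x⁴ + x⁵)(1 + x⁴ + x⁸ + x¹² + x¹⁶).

4

(1 + x² + x⁴) has coefficients 1,0,1,0,1 for degrees 0…4.
(x + x² + x³ + x⁴ + x⁵) has coefficients 0,1,1,1,1,1,0,0 for degrees 0…7.
Finally multiplying by (1 + x⁴ + x⁸ + x¹² + x¹⁶), the product of all factors after the first has coefficients 0,1,1,1,1,2,1,1 for degrees 0…7.
[x⁷] = 1·1 + 1·2 + 1·1 = 4.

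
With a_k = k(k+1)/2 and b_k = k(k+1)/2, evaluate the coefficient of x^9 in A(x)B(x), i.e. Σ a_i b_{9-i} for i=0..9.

This is [x^9] in the product of the two ordinary generating functions.
Σ = 0·45 + 1·36 + 3·28 + 6·21 + 10·15 + 15·10 + 21·6 + 28·3 + 36·1 + 45·0 = 792.

792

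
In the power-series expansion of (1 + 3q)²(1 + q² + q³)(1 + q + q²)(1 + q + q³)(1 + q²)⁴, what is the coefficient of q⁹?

(1 + 3q)² has coefficients 1,6,9 for degrees 0…2.
(1 + q² + q³) has coefficients 1,0,1,1,0,0,0,0,0,0 for degrees 0…9.
Multiplying by (1 + q + q²) gives running coefficients 1,1,2,2,2,1,0,0,0,0 for degrees 0…9.
Multiplying by (1 + q + q³) gives running coefficients 1,2,3,5,5,5,3,2,1,0 for degrees 0…9.
Finally multiplying by (1 + q²)⁴, the product of all factors after the first has coefficients 1,2,7,13,23,37,45,60,56,60 for degrees 0…9.
[q⁹] = 1·60 + 6·56 + 9·60 = 936.

936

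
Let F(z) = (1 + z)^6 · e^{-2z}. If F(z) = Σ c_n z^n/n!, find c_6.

592

The EGF product rule gives c_6 = Σ_{k_1+k_2=6} C(6; k_1,k_2) · ∏ g_i(k_i), where (1+z)^6 gives the falling factorial (6)_k; e^{-2z} gives (-2)^k.
g_1(k) for k = 0…6: 1, 6, 30, 120, 360, 720, 720.
g_2(k) for k = 0…6: 1, -2, 4, -8, 16, -32, 64.
c_6 = Σ_k C(6,k)·g_1(k)·g_2(6−k) = 1·1·64 + 6·6·(-32) + 15·30·16 + 20·120·(-8) + 15·360·4 + 6·720·(-2) + 1·720·1 = 64 − 1152 + 7200 − 19200 + 21600 − 8640 + 720 = 592.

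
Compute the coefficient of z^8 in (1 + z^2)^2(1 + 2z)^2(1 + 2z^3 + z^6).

(1 + z^2)^2 has coefficients 1,0,2,0,1 for degrees 0…4.
(1 + 2z)^2 has coefficients 1,4,4,0,0,0,0,0,0 for degrees 0…8.
Finally multiplying by (1 + 2z^3 + z^6), the product of all factors after the first has coefficients 1,4,4,2,8,8,1,4,4 for degrees 0…8.
[z^8] = 1·4 + 2·1 + 1·8 = 14.

14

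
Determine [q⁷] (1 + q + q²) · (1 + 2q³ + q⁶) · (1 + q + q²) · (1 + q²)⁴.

60

(1 + q + q²) has coefficients 1,1,1 for degrees 0…2.
(1 + 2q³ + q⁶) has coefficients 1,0,0,2,0,0,1,0 for degrees 0…7.
Multiplying by (1 + q + q²) gives running coefficients 1,1,1,2,2,2,1,1 for degrees 0…7.
Finally multiplying by (1 + q²)⁴, the product of all factors after the first has coefficients 1,1,5,6,12,16,19,25 for degrees 0…7.
[q⁷] = 1·25 + 1·19 + 1·16 = 60.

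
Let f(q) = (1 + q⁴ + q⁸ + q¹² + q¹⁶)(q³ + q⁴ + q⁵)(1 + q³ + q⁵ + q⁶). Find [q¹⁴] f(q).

(1 + q⁴ + q⁸ + q¹² + q¹⁶) has coefficients 1,0,0,0,1,0,0,0,1,0,0,0,1,0,0 for degrees 0…14.
(q³ + q⁴ + q⁵) has coefficients 0,0,0,1,1,1,0,0,0,0,0,0,0,0,0 for degrees 0…14.
Finally multiplying by (1 + q³ + q⁵ + q⁶), the product of all factors after the first has coefficients 0,0,0,1,1,1,1,1,2,2,2,1,0,0,0 for degrees 0…14.
[q¹⁴] = 1·0 + 1·2 + 1·1 + 1·0 = 3.

3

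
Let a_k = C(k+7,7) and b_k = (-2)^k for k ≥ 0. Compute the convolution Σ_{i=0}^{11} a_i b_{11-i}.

14088

Write out a_i and b_{11-i} for i = 0,…,11 and sum the products.
Σ = 1·(-2048) + 8·1024 + 36·(-512) + 120·256 + 330·(-128) + 792·64 + 1716·(-32) + 3432·16 + 6435·(-8) + 11440·4 + 19448·(-2) + 31824·1 = 14088.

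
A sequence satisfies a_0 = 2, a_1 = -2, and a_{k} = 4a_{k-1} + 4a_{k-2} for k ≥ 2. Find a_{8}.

The ordinary generating function has denominator 1 - 4t - 4t^2.
Iterating the recurrence: a_0,…,a_{8} = 2, -2, 0, -8, -32, -160, -768, -3712, -17920.

-17920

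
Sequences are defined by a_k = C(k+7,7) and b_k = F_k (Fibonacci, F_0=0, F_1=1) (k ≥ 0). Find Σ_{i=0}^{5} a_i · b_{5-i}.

Write out a_i and b_{5-i} for i = 0,…,5 and sum the products.
Σ = 1·5 + 8·3 + 36·2 + 120·1 + 330·1 + 792·0 = 551.

551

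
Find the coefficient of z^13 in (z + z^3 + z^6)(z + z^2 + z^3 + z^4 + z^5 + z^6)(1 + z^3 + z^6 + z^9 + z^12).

6

(z + z^3 + z^6) has coefficients 0,1,0,1,0,0,1 for degrees 0…6.
(z + z^2 + z^3 + z^4 + z^5 + z^6) has coefficients 0,1,1,1,1,1,1,0,0,0,0,0,0,0 for degrees 0…13.
Finally multiplying by (1 + z^3 + z^6 + z^9 + z^12), the product of all factors after the first has coefficients 0,1,1,1,2,2,2,2,2,2,2,2,2,2 for degrees 0…13.
[z^13] = 1·2 + 1·2 + 1·2 = 6.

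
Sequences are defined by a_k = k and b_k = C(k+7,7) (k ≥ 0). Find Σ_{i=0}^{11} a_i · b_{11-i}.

The convolution is the t^11 coefficient of A(t)B(t).
Σ = 0·31824 + 1·19448 + 2·11440 + 3·6435 + 4·3432 + 5·1716 + 6·792 + 7·330 + 8·120 + 9·36 + 10·8 + 11·1 = 92378.

92378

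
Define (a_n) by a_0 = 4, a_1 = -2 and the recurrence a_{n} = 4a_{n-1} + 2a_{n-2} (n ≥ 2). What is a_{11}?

The ordinary generating function has denominator 1 - 4q - 2q^2.
Iterating the recurrence: a_0,…,a_{11} = 4, -2, 0, -4, -16, -72, -320, -1424, -6336, -28192, -125440, -558144.

-558144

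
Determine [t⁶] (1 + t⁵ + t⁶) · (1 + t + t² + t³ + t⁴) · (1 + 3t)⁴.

(1 + t⁵ + t⁶) has coefficients 1,0,0,0,0,1,1 for degrees 0…6.
(1 + t + t² + t³ + t⁴) has coefficients 1,1,1,1,1,0,0 for degrees 0…6.
Finally multiplying by (1 + 3t)⁴, the product of all factors after the first has coefficients 1,13,67,175,256,255,243 for degrees 0…6.
[t⁶] = 1·243 + 1·13 + 1·1 = 257.

257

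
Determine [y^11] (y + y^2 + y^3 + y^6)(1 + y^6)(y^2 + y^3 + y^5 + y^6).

3

(y + y^2 + y^3 + y^6) has coefficients 0,1,1,1,0,0,1 for degrees 0…6.
(1 + y^6) has coefficients 1,0,0,0,0,0,1,0,0,0,0,0 for degrees 0…11.
Finally multiplying by (y^2 + y^3 + y^5 + y^6), the product of all factors after the first has coefficients 0,0,1,1,0,1,1,0,1,1,0,1 for degrees 0…11.
[y^11] = 1·0 + 1·1 + 1·1 + 1·1 = 3.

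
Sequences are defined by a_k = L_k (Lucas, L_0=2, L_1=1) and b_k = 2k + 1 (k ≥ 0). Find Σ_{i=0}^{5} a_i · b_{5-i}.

Write out a_i and b_{5-i} for i = 0,…,5 and sum the products.
Σ = 2·11 + 1·9 + 3·7 + 4·5 + 7·3 + 11·1 = 104.

104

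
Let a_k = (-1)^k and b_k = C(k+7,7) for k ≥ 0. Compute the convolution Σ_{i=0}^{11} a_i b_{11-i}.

19650

This is [x^11] in the product of the two ordinary generating functions.
Σ = 1·31824 − 1·19448 + 1·11440 − 1·6435 + 1·3432 − 1·1716 + 1·792 − 1·330 + 1·120 − 1·36 + 1·8 − 1·1 = 19650.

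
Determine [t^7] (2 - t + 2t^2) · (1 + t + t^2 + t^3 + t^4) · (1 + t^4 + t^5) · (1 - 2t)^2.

(2 - t + 2t^2) has coefficients 2,-1,2 for degrees 0…2.
(1 + t + t^2 + t^3 + t^4) has coefficients 1,1,1,1,1,0,0,0 for degrees 0…7.
Multiplying by (1 + t^4 + t^5) gives running coefficients 1,1,1,1,2,2,2,2 for degrees 0…7.
Finally multiplying by (1 - 2t)^2, the product of all factors after the first has coefficients 1,-3,1,1,2,-2,2,2 for degrees 0…7.
[t^7] = 2·2 − 1·2 + 2·(-2) = -2.

-2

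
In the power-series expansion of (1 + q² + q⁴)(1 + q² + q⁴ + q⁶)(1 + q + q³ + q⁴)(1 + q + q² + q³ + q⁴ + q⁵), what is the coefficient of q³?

(1 + q² + q⁴) has coefficients 1,0,1,0 for degrees 0…3.
(1 + q² + q⁴ + q⁶) has coefficients 1,0,1,0 for degrees 0…3.
Multiplying by (1 + q + q³ + q⁴) gives running coefficients 1,1,1,2 for degrees 0…3.
Finally multiplying by (1 + q + q² + q³ + q⁴ + q⁵), the product of all factors after the first has coefficients 1,2,3,5 for degrees 0…3.
[q³] = 1·5 + 1·2 = 7.

7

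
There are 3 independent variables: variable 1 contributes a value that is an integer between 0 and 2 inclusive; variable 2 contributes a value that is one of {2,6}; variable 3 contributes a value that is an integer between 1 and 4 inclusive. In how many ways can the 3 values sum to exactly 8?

The generating function for the choices is (1 + y + y²)·(y² + y⁶)·(y + y² + y³ + y⁴); the count is [y⁸].
(1 + y + y²) has coefficients 1,1,1 for degrees 0…2.
(y² + y⁶) has coefficients 0,0,1,0,0,0,1,0,0 for degrees 0…8.
Finally multiplying by (y + y² + y³ + y⁴), the product of all factors after the first has coefficients 0,0,0,1,1,1,1,1,1 for degrees 0…8.
[y⁸] = 1·1 + 1·1 + 1·1 = 3.

3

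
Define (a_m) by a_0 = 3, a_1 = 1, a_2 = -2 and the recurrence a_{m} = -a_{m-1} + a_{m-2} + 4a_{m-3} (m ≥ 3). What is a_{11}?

The ordinary generating function has denominator 1 + t - t^2 - 4t^3.
Iterating the recurrence: a_0,…,a_{11} = 3, 1, -2, 15, -13, 20, 27, -59, 166, -117, 47, 500.

500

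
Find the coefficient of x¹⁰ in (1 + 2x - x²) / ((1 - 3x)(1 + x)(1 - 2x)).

204282

The denominator gives the recurrence a_n = 4a_(n−1) − a_(n−2) − 6a_(n−3) for n ≥ 3; the numerator fixes a_0 = 1, a_1 = 6, a_2 = 22.
Iterating: 1, 6, 22, 76, 246, 776, 2402, 7356, 22366, 67696, 204282, so a_10 = 204282.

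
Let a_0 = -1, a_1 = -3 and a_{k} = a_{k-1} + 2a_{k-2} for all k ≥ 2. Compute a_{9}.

-683

The ordinary generating function has denominator 1 - z - 2z^2.
Iterating the recurrence: a_0,…,a_{9} = -1, -3, -5, -11, -21, -43, -85, -171, -341, -683.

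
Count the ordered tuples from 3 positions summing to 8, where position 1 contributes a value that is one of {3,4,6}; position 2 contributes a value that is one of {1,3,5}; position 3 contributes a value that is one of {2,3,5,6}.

2

The generating function for the choices is (x³ + x⁴ + x⁶)·(x + x³ + x⁵)·(x² + x³ + x⁵ + x⁶); the count is [x⁸].
(x³ + x⁴ + x⁶) has coefficients 0,0,0,1,1,0,1 for degrees 0…6.
(x + x³ + x⁵) has coefficients 0,1,0,1,0,1,0,0,0 for degrees 0…8.
Finally multiplying by (x² + x³ + x⁵ + x⁶), the product of all factors after the first has coefficients 0,0,0,1,1,1,2,2,2 for degrees 0…8.
[x⁸] = 1·1 + 1·1 + 1·0 = 2.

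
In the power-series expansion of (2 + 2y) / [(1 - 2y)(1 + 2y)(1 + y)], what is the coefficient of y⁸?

512

Partial fractions give a closed form: a_n = (1)·2^n + (1)·(-2)^n.
At n = 8: a_8 = 512.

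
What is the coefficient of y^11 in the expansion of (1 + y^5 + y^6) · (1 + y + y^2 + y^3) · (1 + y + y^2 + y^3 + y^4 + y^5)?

7

(1 + y^5 + y^6) has coefficients 1,0,0,0,0,1,1 for degrees 0…6.
(1 + y + y^2 + y^3) has coefficients 1,1,1,1,0,0,0,0,0,0,0,0 for degrees 0…11.
Finally multiplying by (1 + y + y^2 + y^3 + y^4 + y^5), the product of all factors after the first has coefficients 1,2,3,4,4,4,3,2,1,0,0,0 for degrees 0…11.
[y^11] = 1·0 + 1·3 + 1·4 = 7.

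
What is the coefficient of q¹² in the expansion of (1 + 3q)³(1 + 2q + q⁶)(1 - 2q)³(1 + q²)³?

(1 + 3q)³ has coefficients 1,9,27,27 for degrees 0…3.
(1 + 2q + q⁶) has coefficients 1,2,0,0,0,0,1,0,0,0,0,0,0 for degrees 0…12.
Multiplying by (1 - 2q)³ gives running coefficients 1,-4,0,16,-16,0,1,-6,12,-8,0,0,0 for degrees 0…12.
Finally multiplying by (1 + q²)³, the product of all factors after the first has coefficients 1,-4,3,4,-13,36,-46,38,-33,-10,23,-42,37 for degrees 0…12.
[q¹²] = 1·37 + 9·(-42) + 27·23 + 27·(-10) = 10.

10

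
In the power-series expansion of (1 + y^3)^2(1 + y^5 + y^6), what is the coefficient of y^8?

(1 + y^3)^2 has coefficients 1,0,0,2,0,0,1 for degrees 0…6.
(1 + y^5 + y^6) has coefficients 1,0,0,0,0,1,1,0,0 for degrees 0…8.
[y^8] = 1·0 + 2·1 + 1·0 = 2.

2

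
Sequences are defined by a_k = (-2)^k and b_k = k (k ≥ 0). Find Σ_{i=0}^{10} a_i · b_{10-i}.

This is [x^10] in the product of the two ordinary generating functions.
Σ = 1·10 − 2·9 + 4·8 − 8·7 + 16·6 − 32·5 + 64·4 − 128·3 + 256·2 − 512·1 + 1024·0 = -224.

-224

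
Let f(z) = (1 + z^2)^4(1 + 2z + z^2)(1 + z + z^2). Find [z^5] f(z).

(1 + z^2)^4 has coefficients 1,0,4,0,6,0 for degrees 0…5.
(1 + 2z + z^2) has coefficients 1,2,1,0,0,0 for degrees 0…5.
Finally multiplying by (1 + z + z^2), the product of all factors after the first has coefficients 1,3,4,3,1,0 for degrees 0…5.
[z^5] = 1·0 + 4·3 + 6·3 = 30.

30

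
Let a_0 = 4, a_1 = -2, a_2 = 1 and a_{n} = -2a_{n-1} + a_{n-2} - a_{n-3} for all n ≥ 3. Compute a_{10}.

5086

The ordinary generating function has denominator 1 + 2t - t^2 + t^3.
Iterating the recurrence: a_0,…,a_{10} = 4, -2, 1, -8, 19, -47, 121, -308, 784, -1997, 5086.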